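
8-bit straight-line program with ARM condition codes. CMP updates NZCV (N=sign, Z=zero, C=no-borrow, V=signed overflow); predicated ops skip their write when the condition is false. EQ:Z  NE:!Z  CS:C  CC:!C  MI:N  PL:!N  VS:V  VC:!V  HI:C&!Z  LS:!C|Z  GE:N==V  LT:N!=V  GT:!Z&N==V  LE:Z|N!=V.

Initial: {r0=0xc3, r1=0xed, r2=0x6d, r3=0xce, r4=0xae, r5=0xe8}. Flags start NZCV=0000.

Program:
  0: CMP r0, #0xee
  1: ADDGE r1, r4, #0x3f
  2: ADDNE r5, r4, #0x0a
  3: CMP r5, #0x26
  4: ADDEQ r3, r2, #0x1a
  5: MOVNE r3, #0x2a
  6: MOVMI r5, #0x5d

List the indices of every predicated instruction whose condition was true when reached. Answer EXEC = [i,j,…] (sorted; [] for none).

[0] flags=1000 → (cmp)
[1] flags=1000 GE?F → skip
[2] flags=1000 NE?T → r5=0xb8
[3] flags=1010 → (cmp)
[4] flags=1010 EQ?F → skip
[5] flags=1010 NE?T → r3=0x2a
[6] flags=1010 MI?T → r5=0x5d

EXEC = [2,5,6]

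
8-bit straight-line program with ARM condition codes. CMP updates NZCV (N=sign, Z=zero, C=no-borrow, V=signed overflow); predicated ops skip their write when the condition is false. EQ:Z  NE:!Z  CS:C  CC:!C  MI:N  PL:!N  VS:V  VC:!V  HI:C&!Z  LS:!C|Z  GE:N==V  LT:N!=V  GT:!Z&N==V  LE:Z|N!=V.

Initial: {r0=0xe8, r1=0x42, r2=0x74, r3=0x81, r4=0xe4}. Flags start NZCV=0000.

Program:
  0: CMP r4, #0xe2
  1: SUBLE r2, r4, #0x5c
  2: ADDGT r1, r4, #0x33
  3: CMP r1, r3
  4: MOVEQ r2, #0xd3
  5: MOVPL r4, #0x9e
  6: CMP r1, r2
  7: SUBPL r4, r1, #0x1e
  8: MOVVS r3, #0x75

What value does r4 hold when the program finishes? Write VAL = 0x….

[0] flags=0010 → (cmp)
[1] flags=0010 LE?F → skip
[2] flags=0010 GT?T → r1=0x17
[3] flags=1001 → (cmp)
[4] flags=1001 EQ?F → skip
[5] flags=1001 PL?F → skip
[6] flags=1000 → (cmp)
[7] flags=1000 PL?F → skip
[8] flags=1000 VS?F → skip

VAL = 0xe4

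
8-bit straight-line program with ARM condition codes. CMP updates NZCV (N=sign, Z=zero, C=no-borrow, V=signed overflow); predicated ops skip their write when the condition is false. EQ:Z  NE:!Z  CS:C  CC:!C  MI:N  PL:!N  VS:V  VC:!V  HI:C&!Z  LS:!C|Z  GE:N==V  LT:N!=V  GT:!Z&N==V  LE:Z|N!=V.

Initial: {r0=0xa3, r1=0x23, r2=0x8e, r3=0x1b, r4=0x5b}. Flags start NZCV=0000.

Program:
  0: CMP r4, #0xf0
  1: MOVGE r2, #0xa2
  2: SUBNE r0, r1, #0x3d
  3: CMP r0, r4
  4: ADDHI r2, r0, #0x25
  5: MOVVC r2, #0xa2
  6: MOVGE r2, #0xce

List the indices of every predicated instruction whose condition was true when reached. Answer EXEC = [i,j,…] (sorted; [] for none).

EXEC = [1,2,4,5]

[0] flags=0000 → (cmp)
[1] flags=0000 GE?T → r2=0xa2
[2] flags=0000 NE?T → r0=0xe6
[3] flags=1010 → (cmp)
[4] flags=1010 HI?T → r2=0x0b
[5] flags=1010 VC?T → r2=0xa2
[6] flags=1010 GE?F → skip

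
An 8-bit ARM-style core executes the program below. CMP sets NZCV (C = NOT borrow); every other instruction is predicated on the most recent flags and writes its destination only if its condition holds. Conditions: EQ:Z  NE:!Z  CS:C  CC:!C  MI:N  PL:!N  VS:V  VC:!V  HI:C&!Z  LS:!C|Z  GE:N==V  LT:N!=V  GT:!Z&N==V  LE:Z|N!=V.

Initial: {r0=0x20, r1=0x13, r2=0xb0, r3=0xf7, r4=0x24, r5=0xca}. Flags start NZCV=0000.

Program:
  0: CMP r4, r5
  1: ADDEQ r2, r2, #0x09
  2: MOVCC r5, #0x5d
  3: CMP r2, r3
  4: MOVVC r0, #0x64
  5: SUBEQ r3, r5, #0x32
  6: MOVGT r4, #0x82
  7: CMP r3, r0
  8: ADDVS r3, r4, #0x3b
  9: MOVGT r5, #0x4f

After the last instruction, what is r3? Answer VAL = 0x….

0: ✓ CMP  NZCV=0000
1: · ADDEQ
2: ✓ MOVCC  r5←0x5d
3: ✓ CMP  NZCV=1000
4: ✓ MOVVC  r0←0x64
5: · SUBEQ
6: · MOVGT
7: ✓ CMP  NZCV=1010
8: · ADDVS
9: · MOVGT

VAL = 0xf7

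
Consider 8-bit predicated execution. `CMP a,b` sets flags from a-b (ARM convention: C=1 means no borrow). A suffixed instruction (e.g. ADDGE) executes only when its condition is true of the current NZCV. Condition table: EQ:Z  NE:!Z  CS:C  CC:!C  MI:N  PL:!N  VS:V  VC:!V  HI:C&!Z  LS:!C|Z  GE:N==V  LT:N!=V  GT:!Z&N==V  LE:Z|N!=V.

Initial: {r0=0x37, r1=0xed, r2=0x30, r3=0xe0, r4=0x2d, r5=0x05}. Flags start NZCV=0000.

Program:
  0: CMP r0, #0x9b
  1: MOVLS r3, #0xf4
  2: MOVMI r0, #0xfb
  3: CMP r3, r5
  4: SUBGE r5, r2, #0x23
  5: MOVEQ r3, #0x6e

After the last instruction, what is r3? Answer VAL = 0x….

0: ✓ CMP  NZCV=1001
1: ✓ MOVLS  r3←0xf4
2: ✓ MOVMI  r0←0xfb
3: ✓ CMP  NZCV=1010
4: · SUBGE
5: · MOVEQ

VAL = 0xf4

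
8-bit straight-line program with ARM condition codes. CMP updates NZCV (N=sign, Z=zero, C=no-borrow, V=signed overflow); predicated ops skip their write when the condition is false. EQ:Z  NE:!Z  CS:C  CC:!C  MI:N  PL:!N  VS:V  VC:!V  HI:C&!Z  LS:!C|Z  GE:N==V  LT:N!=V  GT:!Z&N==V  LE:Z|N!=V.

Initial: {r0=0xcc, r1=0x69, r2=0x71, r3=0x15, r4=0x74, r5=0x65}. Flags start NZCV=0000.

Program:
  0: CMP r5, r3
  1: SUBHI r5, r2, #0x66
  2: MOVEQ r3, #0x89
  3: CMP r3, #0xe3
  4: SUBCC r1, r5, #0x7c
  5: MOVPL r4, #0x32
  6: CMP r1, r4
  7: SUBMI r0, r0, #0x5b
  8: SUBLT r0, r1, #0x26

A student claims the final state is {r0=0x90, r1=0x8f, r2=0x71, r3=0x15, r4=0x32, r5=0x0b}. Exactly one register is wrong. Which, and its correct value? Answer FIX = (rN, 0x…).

FIX = (r0, 0x69)

0: ✓ CMP  NZCV=0010
1: ✓ SUBHI  r5←0x0b
2: · MOVEQ
3: ✓ CMP  NZCV=0000
4: ✓ SUBCC  r1←0x8f
5: ✓ MOVPL  r4←0x32
6: ✓ CMP  NZCV=0011
7: · SUBMI
8: ✓ SUBLT  r0←0x69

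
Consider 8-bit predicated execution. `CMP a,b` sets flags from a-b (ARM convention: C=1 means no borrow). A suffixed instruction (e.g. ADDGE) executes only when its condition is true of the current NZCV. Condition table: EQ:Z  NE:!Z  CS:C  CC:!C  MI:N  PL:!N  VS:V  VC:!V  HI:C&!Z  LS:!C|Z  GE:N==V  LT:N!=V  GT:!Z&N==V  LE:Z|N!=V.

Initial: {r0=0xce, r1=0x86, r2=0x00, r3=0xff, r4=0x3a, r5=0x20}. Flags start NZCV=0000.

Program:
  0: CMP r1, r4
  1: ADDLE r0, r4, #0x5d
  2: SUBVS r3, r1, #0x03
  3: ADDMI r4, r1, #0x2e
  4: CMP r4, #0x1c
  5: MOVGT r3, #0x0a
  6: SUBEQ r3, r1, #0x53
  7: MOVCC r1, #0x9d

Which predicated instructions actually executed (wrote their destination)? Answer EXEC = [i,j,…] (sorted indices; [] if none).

EXEC = [1,2,5]

[0] flags=0011 → (cmp)
[1] flags=0011 LE?T → r0=0x97
[2] flags=0011 VS?T → r3=0x83
[3] flags=0011 MI?F → skip
[4] flags=0010 → (cmp)
[5] flags=0010 GT?T → r3=0x0a
[6] flags=0010 EQ?F → skip
[7] flags=0010 CC?F → skip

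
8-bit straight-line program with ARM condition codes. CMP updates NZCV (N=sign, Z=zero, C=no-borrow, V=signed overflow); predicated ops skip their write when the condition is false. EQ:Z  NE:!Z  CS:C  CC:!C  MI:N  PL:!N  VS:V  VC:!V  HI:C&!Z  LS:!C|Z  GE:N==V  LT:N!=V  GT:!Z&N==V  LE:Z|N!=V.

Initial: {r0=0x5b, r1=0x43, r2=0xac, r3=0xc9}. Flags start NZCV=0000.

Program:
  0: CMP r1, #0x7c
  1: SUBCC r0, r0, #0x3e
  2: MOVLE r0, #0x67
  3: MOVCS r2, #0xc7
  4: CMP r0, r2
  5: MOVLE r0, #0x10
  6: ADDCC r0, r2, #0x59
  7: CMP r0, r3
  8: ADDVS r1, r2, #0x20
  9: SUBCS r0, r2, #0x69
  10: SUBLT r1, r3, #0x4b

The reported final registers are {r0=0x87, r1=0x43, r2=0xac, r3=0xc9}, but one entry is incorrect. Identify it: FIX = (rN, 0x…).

0: ✓ CMP  NZCV=1000
1: ✓ SUBCC  r0←0x1d
2: ✓ MOVLE  r0←0x67
3: · MOVCS
4: ✓ CMP  NZCV=1001
5: · MOVLE
6: ✓ ADDCC  r0←0x05
7: ✓ CMP  NZCV=0000
8: · ADDVS
9: · SUBCS
10: · SUBLT

FIX = (r0, 0x05)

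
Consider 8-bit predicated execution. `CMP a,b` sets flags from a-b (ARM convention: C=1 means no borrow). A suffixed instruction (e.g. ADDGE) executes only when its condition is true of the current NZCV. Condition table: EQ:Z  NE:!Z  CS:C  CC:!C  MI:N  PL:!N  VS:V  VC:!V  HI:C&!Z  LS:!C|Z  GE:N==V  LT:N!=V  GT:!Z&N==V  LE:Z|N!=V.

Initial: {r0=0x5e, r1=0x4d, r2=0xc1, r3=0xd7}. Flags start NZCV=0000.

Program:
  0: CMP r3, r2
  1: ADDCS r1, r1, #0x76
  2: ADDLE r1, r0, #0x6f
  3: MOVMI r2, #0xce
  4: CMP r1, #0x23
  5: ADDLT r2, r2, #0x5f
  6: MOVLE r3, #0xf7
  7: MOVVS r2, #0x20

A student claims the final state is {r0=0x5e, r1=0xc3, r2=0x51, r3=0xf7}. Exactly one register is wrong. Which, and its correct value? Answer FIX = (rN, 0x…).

FIX = (r2, 0x20)

0: ✓ CMP  NZCV=0010
1: ✓ ADDCS  r1←0xc3
2: · ADDLE
3: · MOVMI
4: ✓ CMP  NZCV=1010
5: ✓ ADDLT  r2←0x20
6: ✓ MOVLE  r3←0xf7
7: · MOVVS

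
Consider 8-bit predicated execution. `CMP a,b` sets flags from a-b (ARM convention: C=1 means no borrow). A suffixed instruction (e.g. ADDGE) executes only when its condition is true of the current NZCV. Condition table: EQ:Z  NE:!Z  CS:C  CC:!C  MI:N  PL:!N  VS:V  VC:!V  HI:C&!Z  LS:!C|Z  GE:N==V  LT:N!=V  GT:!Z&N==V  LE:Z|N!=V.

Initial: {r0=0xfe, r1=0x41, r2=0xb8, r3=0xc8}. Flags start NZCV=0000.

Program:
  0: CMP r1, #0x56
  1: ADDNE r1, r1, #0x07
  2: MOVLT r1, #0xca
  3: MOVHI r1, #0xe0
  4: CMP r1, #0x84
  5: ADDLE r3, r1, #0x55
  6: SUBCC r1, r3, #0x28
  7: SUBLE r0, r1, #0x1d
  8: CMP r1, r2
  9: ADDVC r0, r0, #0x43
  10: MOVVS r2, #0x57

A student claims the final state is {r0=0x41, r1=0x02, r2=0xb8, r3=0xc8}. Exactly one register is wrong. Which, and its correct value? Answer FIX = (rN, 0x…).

FIX = (r1, 0xca)

0: ✓ CMP  NZCV=1000
1: ✓ ADDNE  r1←0x48
2: ✓ MOVLT  r1←0xca
3: · MOVHI
4: ✓ CMP  NZCV=0010
5: · ADDLE
6: · SUBCC
7: · SUBLE
8: ✓ CMP  NZCV=0010
9: ✓ ADDVC  r0←0x41
10: · MOVVS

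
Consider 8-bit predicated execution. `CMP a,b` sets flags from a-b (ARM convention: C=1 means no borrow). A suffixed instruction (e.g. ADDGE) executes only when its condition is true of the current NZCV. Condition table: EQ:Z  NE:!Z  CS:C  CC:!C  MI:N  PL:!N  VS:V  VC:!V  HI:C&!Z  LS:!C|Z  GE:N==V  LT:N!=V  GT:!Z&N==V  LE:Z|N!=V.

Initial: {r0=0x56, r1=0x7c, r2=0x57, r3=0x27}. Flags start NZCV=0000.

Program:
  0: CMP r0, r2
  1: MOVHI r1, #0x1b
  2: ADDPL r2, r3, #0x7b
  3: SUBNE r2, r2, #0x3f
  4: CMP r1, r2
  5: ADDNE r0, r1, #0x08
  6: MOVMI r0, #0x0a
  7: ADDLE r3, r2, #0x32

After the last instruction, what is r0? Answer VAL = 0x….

[0] flags=1000 → (cmp)
[1] flags=1000 HI?F → skip
[2] flags=1000 PL?F → skip
[3] flags=1000 NE?T → r2=0x18
[4] flags=0010 → (cmp)
[5] flags=0010 NE?T → r0=0x84
[6] flags=0010 MI?F → skip
[7] flags=0010 LE?F → skip

VAL = 0x84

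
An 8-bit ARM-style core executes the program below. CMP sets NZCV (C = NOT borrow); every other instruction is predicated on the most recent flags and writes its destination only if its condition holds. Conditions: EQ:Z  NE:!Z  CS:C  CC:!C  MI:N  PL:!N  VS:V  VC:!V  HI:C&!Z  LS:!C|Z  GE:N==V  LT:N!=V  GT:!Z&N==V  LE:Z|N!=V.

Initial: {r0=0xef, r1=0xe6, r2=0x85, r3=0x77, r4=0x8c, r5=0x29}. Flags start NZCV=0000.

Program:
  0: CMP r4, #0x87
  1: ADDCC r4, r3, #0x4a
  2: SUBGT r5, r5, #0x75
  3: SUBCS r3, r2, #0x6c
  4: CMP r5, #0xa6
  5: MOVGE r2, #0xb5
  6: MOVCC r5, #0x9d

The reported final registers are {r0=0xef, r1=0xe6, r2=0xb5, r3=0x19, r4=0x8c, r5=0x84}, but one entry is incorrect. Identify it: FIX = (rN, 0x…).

FIX = (r5, 0xb4)

[0] flags=0010 → (cmp)
[1] flags=0010 CC?F → skip
[2] flags=0010 GT?T → r5=0xb4
[3] flags=0010 CS?T → r3=0x19
[4] flags=0010 → (cmp)
[5] flags=0010 GE?T → r2=0xb5
[6] flags=0010 CC?F → skip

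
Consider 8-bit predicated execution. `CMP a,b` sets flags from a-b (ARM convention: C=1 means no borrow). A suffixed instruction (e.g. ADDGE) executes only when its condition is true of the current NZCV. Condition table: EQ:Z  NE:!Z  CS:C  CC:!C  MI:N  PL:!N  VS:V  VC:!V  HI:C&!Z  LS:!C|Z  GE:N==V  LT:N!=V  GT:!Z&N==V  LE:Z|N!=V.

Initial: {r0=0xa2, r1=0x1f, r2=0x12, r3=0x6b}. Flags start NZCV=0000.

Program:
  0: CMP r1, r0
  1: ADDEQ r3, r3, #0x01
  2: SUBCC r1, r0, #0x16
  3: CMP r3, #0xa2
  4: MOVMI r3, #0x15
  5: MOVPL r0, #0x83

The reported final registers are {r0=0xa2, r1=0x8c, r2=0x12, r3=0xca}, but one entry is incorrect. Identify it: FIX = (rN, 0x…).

FIX = (r3, 0x15)

[0] flags=0000 → (cmp)
[1] flags=0000 EQ?F → skip
[2] flags=0000 CC?T → r1=0x8c
[3] flags=1001 → (cmp)
[4] flags=1001 MI?T → r3=0x15
[5] flags=1001 PL?F → skip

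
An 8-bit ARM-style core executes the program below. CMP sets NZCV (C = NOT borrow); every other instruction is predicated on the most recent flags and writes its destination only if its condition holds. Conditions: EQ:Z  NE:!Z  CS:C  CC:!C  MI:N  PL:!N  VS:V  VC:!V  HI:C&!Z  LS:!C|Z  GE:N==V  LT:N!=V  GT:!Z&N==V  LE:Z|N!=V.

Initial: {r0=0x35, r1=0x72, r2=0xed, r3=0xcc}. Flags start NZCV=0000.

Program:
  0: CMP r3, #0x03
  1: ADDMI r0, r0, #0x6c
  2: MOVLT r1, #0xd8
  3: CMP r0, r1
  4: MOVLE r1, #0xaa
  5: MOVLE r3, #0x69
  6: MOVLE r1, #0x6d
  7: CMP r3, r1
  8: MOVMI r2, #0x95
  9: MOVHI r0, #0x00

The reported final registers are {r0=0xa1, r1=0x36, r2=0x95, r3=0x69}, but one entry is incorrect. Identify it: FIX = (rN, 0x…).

FIX = (r1, 0x6d)

0: ✓ CMP  NZCV=1010
1: ✓ ADDMI  r0←0xa1
2: ✓ MOVLT  r1←0xd8
3: ✓ CMP  NZCV=1000
4: ✓ MOVLE  r1←0xaa
5: ✓ MOVLE  r3←0x69
6: ✓ MOVLE  r1←0x6d
7: ✓ CMP  NZCV=1000
8: ✓ MOVMI  r2←0x95
9: · MOVHI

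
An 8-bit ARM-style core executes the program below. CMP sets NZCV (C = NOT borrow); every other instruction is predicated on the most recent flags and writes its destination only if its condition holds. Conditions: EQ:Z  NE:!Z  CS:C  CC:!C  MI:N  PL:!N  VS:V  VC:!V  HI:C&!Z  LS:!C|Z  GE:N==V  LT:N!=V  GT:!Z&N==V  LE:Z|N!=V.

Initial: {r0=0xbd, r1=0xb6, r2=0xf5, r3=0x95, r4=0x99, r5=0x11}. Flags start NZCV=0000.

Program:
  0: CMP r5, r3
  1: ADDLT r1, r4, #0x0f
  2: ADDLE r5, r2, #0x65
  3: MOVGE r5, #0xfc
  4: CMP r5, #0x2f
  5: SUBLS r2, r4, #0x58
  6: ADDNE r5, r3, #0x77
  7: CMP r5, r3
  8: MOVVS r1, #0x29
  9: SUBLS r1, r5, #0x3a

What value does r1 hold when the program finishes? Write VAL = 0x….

VAL = 0xd2

[0] flags=0000 → (cmp)
[1] flags=0000 LT?F → skip
[2] flags=0000 LE?F → skip
[3] flags=0000 GE?T → r5=0xfc
[4] flags=1010 → (cmp)
[5] flags=1010 LS?F → skip
[6] flags=1010 NE?T → r5=0x0c
[7] flags=0000 → (cmp)
[8] flags=0000 VS?F → skip
[9] flags=0000 LS?T → r1=0xd2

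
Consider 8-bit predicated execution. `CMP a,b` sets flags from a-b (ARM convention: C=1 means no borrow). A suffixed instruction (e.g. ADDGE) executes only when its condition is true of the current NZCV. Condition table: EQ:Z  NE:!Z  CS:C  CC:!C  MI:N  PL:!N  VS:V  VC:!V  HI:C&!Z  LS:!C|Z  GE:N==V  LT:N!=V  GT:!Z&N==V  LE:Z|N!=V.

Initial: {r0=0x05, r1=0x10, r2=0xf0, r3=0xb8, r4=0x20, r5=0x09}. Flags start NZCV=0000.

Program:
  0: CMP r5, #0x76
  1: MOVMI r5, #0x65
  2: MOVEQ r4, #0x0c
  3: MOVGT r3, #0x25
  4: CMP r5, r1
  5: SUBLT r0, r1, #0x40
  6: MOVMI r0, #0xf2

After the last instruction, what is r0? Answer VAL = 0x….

VAL = 0x05

[0] flags=1000 → (cmp)
[1] flags=1000 MI?T → r5=0x65
[2] flags=1000 EQ?F → skip
[3] flags=1000 GT?F → skip
[4] flags=0010 → (cmp)
[5] flags=0010 LT?F → skip
[6] flags=0010 MI?F → skip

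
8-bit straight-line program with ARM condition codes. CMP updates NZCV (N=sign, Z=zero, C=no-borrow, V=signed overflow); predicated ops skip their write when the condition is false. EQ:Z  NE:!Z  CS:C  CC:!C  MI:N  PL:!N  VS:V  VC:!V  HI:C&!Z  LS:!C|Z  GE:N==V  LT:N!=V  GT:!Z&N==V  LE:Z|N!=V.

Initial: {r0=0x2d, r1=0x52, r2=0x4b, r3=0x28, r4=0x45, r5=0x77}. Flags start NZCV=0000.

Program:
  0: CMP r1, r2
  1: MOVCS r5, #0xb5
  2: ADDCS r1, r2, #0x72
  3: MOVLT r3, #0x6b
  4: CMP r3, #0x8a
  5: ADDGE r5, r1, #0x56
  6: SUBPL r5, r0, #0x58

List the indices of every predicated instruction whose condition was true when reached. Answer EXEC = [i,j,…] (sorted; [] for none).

[0] flags=0010 → (cmp)
[1] flags=0010 CS?T → r5=0xb5
[2] flags=0010 CS?T → r1=0xbd
[3] flags=0010 LT?F → skip
[4] flags=1001 → (cmp)
[5] flags=1001 GE?T → r5=0x13
[6] flags=1001 PL?F → skip

EXEC = [1,2,5]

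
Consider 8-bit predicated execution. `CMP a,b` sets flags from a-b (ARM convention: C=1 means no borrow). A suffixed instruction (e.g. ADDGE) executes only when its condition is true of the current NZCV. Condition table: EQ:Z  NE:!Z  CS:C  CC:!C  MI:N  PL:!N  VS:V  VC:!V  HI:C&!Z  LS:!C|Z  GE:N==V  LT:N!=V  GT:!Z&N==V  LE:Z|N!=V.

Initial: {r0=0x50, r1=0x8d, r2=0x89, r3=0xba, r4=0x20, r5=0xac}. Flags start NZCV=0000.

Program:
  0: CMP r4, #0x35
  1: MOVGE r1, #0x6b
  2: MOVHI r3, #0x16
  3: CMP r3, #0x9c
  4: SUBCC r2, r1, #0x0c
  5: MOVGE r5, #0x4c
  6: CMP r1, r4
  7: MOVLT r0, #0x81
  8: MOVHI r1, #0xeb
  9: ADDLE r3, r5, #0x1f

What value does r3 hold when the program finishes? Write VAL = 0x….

0: ✓ CMP  NZCV=1000
1: · MOVGE
2: · MOVHI
3: ✓ CMP  NZCV=0010
4: · SUBCC
5: ✓ MOVGE  r5←0x4c
6: ✓ CMP  NZCV=0011
7: ✓ MOVLT  r0←0x81
8: ✓ MOVHI  r1←0xeb
9: ✓ ADDLE  r3←0x6b

VAL = 0x6b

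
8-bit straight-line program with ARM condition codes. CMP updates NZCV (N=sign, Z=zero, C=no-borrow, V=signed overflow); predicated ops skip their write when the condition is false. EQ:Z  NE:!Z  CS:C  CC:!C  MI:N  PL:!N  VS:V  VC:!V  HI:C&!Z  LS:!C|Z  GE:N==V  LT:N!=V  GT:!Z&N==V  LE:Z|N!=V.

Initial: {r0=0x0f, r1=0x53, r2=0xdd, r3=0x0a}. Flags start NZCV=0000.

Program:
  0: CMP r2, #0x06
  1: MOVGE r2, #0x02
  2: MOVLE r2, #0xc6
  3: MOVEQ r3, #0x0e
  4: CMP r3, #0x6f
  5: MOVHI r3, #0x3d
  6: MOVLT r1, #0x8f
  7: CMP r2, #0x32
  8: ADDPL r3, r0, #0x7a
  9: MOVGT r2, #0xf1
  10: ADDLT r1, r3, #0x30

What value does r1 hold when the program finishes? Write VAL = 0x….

VAL = 0x3a

[0] flags=1010 → (cmp)
[1] flags=1010 GE?F → skip
[2] flags=1010 LE?T → r2=0xc6
[3] flags=1010 EQ?F → skip
[4] flags=1000 → (cmp)
[5] flags=1000 HI?F → skip
[6] flags=1000 LT?T → r1=0x8f
[7] flags=1010 → (cmp)
[8] flags=1010 PL?F → skip
[9] flags=1010 GT?F → skip
[10] flags=1010 LT?T → r1=0x3a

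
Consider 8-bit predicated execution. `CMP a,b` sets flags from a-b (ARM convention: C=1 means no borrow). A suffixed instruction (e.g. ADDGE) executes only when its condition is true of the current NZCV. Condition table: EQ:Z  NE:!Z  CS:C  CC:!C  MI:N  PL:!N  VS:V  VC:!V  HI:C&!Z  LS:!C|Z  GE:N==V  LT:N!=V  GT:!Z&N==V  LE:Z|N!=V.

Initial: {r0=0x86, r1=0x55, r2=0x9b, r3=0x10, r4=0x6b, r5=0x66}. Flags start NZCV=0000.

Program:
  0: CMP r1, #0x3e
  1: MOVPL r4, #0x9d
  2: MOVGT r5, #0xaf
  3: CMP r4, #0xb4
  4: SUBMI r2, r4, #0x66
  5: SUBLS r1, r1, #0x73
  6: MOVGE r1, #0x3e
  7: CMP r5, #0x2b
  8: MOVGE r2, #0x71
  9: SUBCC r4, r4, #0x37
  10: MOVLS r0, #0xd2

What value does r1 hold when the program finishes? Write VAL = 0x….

[0] flags=0010 → (cmp)
[1] flags=0010 PL?T → r4=0x9d
[2] flags=0010 GT?T → r5=0xaf
[3] flags=1000 → (cmp)
[4] flags=1000 MI?T → r2=0x37
[5] flags=1000 LS?T → r1=0xe2
[6] flags=1000 GE?F → skip
[7] flags=1010 → (cmp)
[8] flags=1010 GE?F → skip
[9] flags=1010 CC?F → skip
[10] flags=1010 LS?F → skip

VAL = 0xe2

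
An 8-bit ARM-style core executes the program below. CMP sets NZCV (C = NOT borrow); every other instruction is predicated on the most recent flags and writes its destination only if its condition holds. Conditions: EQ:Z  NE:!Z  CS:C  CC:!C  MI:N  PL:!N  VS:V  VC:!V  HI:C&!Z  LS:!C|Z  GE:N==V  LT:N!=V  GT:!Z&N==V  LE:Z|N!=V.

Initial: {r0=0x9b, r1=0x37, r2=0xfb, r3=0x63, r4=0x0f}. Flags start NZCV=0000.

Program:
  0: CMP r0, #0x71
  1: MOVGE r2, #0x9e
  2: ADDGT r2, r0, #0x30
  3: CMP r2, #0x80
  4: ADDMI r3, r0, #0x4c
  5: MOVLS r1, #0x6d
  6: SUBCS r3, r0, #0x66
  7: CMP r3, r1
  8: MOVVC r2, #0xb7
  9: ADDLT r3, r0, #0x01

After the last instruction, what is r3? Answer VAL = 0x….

0: ✓ CMP  NZCV=0011
1: · MOVGE
2: · ADDGT
3: ✓ CMP  NZCV=0010
4: · ADDMI
5: · MOVLS
6: ✓ SUBCS  r3←0x35
7: ✓ CMP  NZCV=1000
8: ✓ MOVVC  r2←0xb7
9: ✓ ADDLT  r3←0x9c

VAL = 0x9c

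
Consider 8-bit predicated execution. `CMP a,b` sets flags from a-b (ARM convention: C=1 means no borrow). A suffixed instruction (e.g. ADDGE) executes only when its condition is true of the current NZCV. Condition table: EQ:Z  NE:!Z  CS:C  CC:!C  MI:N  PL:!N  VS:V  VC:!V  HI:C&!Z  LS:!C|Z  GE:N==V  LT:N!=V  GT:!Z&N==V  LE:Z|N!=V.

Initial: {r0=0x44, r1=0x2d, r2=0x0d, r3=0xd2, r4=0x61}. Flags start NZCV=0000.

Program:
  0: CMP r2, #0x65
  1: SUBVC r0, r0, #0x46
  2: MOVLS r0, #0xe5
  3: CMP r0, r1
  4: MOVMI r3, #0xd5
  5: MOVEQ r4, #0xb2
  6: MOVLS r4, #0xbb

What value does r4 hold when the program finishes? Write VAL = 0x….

0: ✓ CMP  NZCV=1000
1: ✓ SUBVC  r0←0xfe
2: ✓ MOVLS  r0←0xe5
3: ✓ CMP  NZCV=1010
4: ✓ MOVMI  r3←0xd5
5: · MOVEQ
6: · MOVLS

VAL = 0x61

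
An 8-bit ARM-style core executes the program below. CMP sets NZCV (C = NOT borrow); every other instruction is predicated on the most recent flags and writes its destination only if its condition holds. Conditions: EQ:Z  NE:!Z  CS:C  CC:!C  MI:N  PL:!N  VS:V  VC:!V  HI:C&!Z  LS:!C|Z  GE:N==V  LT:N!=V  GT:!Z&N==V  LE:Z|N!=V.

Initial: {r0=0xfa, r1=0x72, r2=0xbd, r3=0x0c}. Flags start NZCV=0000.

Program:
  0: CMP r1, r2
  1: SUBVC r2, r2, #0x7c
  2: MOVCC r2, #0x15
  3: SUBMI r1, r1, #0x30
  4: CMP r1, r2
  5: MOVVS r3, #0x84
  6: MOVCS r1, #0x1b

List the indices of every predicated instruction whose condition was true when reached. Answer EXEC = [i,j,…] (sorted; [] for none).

EXEC = [2,3,6]

0: ✓ CMP  NZCV=1001
1: · SUBVC
2: ✓ MOVCC  r2←0x15
3: ✓ SUBMI  r1←0x42
4: ✓ CMP  NZCV=0010
5: · MOVVS
6: ✓ MOVCS  r1←0x1b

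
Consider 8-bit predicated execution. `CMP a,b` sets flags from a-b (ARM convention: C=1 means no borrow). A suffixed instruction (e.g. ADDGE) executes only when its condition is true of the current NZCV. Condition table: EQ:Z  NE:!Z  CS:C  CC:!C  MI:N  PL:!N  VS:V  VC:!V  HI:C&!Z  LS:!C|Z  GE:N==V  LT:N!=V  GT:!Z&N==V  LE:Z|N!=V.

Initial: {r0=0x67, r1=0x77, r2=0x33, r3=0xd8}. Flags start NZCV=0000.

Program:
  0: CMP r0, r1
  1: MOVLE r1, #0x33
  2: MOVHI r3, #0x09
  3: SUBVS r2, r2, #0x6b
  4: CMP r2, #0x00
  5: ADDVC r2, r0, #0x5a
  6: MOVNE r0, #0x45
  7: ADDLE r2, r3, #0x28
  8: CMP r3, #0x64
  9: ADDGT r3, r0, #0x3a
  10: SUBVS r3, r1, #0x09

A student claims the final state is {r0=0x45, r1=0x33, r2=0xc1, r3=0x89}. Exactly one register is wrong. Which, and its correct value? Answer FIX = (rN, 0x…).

0: ✓ CMP  NZCV=1000
1: ✓ MOVLE  r1←0x33
2: · MOVHI
3: · SUBVS
4: ✓ CMP  NZCV=0010
5: ✓ ADDVC  r2←0xc1
6: ✓ MOVNE  r0←0x45
7: · ADDLE
8: ✓ CMP  NZCV=0011
9: · ADDGT
10: ✓ SUBVS  r3←0x2a

FIX = (r3, 0x2a)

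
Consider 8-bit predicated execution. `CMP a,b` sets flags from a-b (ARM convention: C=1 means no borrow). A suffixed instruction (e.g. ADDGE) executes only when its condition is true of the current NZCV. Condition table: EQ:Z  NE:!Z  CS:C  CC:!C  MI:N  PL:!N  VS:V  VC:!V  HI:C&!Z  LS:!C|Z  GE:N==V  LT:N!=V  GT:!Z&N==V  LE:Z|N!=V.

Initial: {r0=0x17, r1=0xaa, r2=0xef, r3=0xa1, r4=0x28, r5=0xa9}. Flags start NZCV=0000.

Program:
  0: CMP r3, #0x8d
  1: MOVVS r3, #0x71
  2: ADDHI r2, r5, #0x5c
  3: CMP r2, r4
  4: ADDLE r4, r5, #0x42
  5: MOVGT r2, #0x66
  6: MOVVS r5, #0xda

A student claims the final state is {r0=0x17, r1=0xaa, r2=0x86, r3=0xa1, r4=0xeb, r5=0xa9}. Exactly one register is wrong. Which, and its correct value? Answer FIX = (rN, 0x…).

0: ✓ CMP  NZCV=0010
1: · MOVVS
2: ✓ ADDHI  r2←0x05
3: ✓ CMP  NZCV=1000
4: ✓ ADDLE  r4←0xeb
5: · MOVGT
6: · MOVVS

FIX = (r2, 0x05)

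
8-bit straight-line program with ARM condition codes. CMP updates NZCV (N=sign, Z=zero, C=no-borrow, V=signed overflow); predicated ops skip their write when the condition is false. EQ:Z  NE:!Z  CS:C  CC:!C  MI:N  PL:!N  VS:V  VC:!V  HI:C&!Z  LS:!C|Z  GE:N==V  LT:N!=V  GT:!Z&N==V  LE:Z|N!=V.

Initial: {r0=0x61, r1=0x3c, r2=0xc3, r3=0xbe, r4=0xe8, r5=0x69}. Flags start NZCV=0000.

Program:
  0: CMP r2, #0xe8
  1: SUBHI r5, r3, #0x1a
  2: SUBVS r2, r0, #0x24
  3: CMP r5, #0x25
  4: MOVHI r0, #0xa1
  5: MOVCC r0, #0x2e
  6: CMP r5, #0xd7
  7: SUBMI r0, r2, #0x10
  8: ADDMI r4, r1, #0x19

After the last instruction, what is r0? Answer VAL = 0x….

VAL = 0xb3

0: ✓ CMP  NZCV=1000
1: · SUBHI
2: · SUBVS
3: ✓ CMP  NZCV=0010
4: ✓ MOVHI  r0←0xa1
5: · MOVCC
6: ✓ CMP  NZCV=1001
7: ✓ SUBMI  r0←0xb3
8: ✓ ADDMI  r4←0x55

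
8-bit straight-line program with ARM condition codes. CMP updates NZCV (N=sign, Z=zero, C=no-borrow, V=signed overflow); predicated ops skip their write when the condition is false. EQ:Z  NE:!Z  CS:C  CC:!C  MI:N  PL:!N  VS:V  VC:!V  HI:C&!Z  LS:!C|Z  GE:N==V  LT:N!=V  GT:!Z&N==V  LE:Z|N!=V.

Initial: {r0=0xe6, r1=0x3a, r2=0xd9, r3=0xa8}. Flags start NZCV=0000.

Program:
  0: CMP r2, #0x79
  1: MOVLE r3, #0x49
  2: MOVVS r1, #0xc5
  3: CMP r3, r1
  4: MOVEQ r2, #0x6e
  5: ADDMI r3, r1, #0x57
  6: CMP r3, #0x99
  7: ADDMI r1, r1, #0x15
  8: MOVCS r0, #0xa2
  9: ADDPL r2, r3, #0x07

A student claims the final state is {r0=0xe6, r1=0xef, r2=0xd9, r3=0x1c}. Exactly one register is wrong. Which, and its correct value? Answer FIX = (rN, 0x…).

FIX = (r1, 0xda)

0: ✓ CMP  NZCV=0011
1: ✓ MOVLE  r3←0x49
2: ✓ MOVVS  r1←0xc5
3: ✓ CMP  NZCV=1001
4: · MOVEQ
5: ✓ ADDMI  r3←0x1c
6: ✓ CMP  NZCV=1001
7: ✓ ADDMI  r1←0xda
8: · MOVCS
9: · ADDPL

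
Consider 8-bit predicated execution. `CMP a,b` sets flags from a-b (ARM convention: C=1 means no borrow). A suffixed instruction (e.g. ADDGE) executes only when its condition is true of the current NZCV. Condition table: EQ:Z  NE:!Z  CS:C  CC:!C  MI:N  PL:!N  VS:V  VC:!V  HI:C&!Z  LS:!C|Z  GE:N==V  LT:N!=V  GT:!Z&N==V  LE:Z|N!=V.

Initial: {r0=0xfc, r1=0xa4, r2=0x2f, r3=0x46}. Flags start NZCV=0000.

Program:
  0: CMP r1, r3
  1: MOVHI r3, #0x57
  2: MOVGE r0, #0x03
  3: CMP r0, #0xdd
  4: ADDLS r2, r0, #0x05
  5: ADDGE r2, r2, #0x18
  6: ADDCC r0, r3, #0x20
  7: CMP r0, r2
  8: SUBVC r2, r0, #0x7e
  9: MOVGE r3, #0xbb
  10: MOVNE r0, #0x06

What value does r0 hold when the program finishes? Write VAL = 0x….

0: ✓ CMP  NZCV=0011
1: ✓ MOVHI  r3←0x57
2: · MOVGE
3: ✓ CMP  NZCV=0010
4: · ADDLS
5: ✓ ADDGE  r2←0x47
6: · ADDCC
7: ✓ CMP  NZCV=1010
8: ✓ SUBVC  r2←0x7e
9: · MOVGE
10: ✓ MOVNE  r0←0x06

VAL = 0x06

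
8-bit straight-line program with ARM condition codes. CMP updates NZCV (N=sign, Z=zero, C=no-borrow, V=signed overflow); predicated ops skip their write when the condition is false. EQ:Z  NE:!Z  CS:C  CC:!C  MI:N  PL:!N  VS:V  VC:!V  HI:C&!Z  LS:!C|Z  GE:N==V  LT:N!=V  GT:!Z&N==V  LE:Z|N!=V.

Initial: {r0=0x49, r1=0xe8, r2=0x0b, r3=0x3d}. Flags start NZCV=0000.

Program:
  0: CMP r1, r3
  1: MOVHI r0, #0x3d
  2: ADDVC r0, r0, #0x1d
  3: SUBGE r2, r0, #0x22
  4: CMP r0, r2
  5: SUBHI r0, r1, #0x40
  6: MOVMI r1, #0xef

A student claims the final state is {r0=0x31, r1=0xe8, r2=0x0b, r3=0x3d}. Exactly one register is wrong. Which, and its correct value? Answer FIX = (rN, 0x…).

FIX = (r0, 0xa8)

[0] flags=1010 → (cmp)
[1] flags=1010 HI?T → r0=0x3d
[2] flags=1010 VC?T → r0=0x5a
[3] flags=1010 GE?F → skip
[4] flags=0010 → (cmp)
[5] flags=0010 HI?T → r0=0xa8
[6] flags=0010 MI?F → skip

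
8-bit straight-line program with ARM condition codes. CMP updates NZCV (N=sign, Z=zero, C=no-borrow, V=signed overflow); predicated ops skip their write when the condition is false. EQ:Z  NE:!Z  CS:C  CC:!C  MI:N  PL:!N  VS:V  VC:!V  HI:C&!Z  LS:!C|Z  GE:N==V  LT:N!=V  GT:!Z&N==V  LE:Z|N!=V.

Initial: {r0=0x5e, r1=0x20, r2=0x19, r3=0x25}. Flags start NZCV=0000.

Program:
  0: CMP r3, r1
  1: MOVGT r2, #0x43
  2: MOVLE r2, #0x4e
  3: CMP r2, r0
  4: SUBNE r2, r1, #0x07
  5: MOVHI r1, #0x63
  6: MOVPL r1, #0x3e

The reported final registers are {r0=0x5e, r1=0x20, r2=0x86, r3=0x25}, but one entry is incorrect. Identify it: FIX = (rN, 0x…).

0: ✓ CMP  NZCV=0010
1: ✓ MOVGT  r2←0x43
2: · MOVLE
3: ✓ CMP  NZCV=1000
4: ✓ SUBNE  r2←0x19
5: · MOVHI
6: · MOVPL

FIX = (r2, 0x19)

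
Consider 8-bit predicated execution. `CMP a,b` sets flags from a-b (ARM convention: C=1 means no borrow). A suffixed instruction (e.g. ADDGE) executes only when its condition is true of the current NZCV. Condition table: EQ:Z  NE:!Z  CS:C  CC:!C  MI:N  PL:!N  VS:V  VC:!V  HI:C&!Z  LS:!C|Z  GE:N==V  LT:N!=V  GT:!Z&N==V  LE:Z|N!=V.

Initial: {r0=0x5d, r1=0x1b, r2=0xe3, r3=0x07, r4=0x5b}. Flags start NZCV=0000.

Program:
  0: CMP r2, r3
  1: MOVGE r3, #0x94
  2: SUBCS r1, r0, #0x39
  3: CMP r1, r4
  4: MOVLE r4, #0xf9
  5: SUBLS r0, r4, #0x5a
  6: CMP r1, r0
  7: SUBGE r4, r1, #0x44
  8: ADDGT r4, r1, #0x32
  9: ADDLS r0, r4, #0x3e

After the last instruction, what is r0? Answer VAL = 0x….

VAL = 0x94

0: ✓ CMP  NZCV=1010
1: · MOVGE
2: ✓ SUBCS  r1←0x24
3: ✓ CMP  NZCV=1000
4: ✓ MOVLE  r4←0xf9
5: ✓ SUBLS  r0←0x9f
6: ✓ CMP  NZCV=1001
7: ✓ SUBGE  r4←0xe0
8: ✓ ADDGT  r4←0x56
9: ✓ ADDLS  r0←0x94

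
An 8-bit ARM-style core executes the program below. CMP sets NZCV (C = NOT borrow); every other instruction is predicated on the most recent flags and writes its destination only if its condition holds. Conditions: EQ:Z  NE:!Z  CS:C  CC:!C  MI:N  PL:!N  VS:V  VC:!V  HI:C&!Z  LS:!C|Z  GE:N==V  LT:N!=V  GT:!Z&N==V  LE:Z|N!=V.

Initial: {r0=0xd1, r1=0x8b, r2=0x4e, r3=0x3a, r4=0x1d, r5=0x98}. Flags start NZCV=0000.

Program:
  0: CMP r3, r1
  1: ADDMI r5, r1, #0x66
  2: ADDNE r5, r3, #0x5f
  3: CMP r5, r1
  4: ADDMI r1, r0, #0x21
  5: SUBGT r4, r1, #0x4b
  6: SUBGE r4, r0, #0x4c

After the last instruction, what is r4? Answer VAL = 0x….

VAL = 0x85

[0] flags=1001 → (cmp)
[1] flags=1001 MI?T → r5=0xf1
[2] flags=1001 NE?T → r5=0x99
[3] flags=0010 → (cmp)
[4] flags=0010 MI?F → skip
[5] flags=0010 GT?T → r4=0x40
[6] flags=0010 GE?T → r4=0x85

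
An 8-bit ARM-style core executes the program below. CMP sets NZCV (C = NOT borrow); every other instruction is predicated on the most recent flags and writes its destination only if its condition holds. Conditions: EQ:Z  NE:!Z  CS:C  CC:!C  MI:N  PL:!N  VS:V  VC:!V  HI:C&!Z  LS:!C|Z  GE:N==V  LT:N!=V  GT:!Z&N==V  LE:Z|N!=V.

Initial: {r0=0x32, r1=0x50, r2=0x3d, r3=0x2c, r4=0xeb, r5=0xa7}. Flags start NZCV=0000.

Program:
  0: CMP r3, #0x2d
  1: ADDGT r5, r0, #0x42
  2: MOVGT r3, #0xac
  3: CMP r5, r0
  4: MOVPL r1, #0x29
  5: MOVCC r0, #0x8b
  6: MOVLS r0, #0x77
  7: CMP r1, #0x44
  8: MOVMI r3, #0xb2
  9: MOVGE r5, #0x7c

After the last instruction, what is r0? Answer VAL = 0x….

0: ✓ CMP  NZCV=1000
1: · ADDGT
2: · MOVGT
3: ✓ CMP  NZCV=0011
4: ✓ MOVPL  r1←0x29
5: · MOVCC
6: · MOVLS
7: ✓ CMP  NZCV=1000
8: ✓ MOVMI  r3←0xb2
9: · MOVGE

VAL = 0x32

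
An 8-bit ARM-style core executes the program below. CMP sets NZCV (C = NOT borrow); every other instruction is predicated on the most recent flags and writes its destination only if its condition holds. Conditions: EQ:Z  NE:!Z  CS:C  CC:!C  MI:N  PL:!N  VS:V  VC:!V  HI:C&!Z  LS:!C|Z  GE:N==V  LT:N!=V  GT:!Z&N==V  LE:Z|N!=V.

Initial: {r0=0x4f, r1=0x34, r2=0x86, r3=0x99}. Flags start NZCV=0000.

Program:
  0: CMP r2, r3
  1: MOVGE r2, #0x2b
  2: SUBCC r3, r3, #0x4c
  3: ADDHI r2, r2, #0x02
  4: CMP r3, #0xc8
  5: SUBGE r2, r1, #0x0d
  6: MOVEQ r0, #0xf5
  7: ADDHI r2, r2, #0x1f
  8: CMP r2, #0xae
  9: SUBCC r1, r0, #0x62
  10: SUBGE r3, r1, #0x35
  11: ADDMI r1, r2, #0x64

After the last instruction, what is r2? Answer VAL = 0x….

VAL = 0x27

[0] flags=1000 → (cmp)
[1] flags=1000 GE?F → skip
[2] flags=1000 CC?T → r3=0x4d
[3] flags=1000 HI?F → skip
[4] flags=1001 → (cmp)
[5] flags=1001 GE?T → r2=0x27
[6] flags=1001 EQ?F → skip
[7] flags=1001 HI?F → skip
[8] flags=0000 → (cmp)
[9] flags=0000 CC?T → r1=0xed
[10] flags=0000 GE?T → r3=0xb8
[11] flags=0000 MI?F → skip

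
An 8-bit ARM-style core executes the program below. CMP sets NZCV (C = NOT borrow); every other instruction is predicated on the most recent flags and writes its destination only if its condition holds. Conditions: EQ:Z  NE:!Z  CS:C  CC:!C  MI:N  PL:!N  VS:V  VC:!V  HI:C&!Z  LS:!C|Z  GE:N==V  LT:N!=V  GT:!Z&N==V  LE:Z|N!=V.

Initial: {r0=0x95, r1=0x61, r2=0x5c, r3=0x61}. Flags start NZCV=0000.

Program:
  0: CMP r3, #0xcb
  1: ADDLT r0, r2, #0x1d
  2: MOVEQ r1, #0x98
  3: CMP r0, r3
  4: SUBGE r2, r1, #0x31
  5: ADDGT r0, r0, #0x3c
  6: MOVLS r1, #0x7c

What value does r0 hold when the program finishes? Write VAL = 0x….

VAL = 0x95

0: ✓ CMP  NZCV=1001
1: · ADDLT
2: · MOVEQ
3: ✓ CMP  NZCV=0011
4: · SUBGE
5: · ADDGT
6: · MOVLS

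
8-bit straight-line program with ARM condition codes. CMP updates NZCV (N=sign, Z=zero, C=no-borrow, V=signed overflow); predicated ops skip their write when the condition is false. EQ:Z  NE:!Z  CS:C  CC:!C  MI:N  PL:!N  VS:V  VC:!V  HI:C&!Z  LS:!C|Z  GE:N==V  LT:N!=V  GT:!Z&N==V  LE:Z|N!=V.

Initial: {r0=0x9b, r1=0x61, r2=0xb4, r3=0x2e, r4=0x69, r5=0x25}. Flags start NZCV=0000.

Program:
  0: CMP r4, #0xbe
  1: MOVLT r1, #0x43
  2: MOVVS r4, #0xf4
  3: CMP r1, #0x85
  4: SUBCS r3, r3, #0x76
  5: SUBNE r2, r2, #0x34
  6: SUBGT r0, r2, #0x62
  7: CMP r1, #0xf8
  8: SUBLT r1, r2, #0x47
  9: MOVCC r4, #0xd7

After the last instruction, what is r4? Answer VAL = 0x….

VAL = 0xd7

0: ✓ CMP  NZCV=1001
1: · MOVLT
2: ✓ MOVVS  r4←0xf4
3: ✓ CMP  NZCV=1001
4: · SUBCS
5: ✓ SUBNE  r2←0x80
6: ✓ SUBGT  r0←0x1e
7: ✓ CMP  NZCV=0000
8: · SUBLT
9: ✓ MOVCC  r4←0xd7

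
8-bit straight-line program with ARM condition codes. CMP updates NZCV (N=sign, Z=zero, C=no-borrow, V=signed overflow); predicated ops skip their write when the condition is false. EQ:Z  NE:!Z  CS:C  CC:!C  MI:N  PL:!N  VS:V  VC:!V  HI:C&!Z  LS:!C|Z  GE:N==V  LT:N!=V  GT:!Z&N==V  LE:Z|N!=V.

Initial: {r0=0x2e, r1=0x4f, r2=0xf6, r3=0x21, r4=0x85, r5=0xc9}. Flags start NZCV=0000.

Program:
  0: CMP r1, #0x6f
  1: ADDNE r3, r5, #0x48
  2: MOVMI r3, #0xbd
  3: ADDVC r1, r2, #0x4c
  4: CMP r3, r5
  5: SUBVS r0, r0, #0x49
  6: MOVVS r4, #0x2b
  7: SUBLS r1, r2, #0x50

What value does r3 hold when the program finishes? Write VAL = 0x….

VAL = 0xbd

0: ✓ CMP  NZCV=1000
1: ✓ ADDNE  r3←0x11
2: ✓ MOVMI  r3←0xbd
3: ✓ ADDVC  r1←0x42
4: ✓ CMP  NZCV=1000
5: · SUBVS
6: · MOVVS
7: ✓ SUBLS  r1←0xa6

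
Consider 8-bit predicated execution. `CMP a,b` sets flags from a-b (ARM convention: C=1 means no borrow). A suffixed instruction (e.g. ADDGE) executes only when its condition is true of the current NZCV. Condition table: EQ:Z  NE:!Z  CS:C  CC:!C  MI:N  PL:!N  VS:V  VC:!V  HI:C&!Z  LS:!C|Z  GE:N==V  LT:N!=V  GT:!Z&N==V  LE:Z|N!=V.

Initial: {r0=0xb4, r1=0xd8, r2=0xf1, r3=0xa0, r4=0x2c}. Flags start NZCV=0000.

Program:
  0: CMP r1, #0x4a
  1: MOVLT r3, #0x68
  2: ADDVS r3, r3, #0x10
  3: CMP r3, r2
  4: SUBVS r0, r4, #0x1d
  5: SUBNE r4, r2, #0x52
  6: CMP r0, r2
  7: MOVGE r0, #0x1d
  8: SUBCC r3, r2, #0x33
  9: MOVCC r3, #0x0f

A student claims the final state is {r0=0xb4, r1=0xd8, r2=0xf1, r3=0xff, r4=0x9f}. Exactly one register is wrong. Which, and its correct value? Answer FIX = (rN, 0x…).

[0] flags=1010 → (cmp)
[1] flags=1010 LT?T → r3=0x68
[2] flags=1010 VS?F → skip
[3] flags=0000 → (cmp)
[4] flags=0000 VS?F → skip
[5] flags=0000 NE?T → r4=0x9f
[6] flags=1000 → (cmp)
[7] flags=1000 GE?F → skip
[8] flags=1000 CC?T → r3=0xbe
[9] flags=1000 CC?T → r3=0x0f

FIX = (r3, 0x0f)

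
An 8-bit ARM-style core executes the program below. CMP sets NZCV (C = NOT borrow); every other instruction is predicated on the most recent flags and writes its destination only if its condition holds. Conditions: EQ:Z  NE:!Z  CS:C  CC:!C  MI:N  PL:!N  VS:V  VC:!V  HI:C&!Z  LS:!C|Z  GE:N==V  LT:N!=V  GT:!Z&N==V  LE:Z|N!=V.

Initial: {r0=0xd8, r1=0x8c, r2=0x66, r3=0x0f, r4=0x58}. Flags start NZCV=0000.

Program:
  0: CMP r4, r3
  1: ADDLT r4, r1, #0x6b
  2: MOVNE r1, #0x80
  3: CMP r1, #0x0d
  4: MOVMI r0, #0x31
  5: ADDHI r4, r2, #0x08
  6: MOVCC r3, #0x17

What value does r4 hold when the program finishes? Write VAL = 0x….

[0] flags=0010 → (cmp)
[1] flags=0010 LT?F → skip
[2] flags=0010 NE?T → r1=0x80
[3] flags=0011 → (cmp)
[4] flags=0011 MI?F → skip
[5] flags=0011 HI?T → r4=0x6e
[6] flags=0011 CC?F → skip

VAL = 0x6e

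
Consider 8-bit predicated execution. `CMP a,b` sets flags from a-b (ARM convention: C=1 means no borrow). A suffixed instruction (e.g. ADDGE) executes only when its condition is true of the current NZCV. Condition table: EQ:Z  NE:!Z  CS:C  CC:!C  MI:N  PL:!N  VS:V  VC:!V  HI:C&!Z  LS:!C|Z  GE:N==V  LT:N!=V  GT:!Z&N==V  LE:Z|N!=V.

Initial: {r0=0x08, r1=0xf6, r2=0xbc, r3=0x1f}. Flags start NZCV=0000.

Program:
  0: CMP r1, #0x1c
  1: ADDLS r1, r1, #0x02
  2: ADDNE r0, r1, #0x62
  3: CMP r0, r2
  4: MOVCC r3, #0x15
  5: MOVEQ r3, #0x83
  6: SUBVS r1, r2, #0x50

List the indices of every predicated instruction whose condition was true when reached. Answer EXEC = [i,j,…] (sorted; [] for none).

0: ✓ CMP  NZCV=1010
1: · ADDLS
2: ✓ ADDNE  r0←0x58
3: ✓ CMP  NZCV=1001
4: ✓ MOVCC  r3←0x15
5: · MOVEQ
6: ✓ SUBVS  r1←0x6c

EXEC = [2,4,6]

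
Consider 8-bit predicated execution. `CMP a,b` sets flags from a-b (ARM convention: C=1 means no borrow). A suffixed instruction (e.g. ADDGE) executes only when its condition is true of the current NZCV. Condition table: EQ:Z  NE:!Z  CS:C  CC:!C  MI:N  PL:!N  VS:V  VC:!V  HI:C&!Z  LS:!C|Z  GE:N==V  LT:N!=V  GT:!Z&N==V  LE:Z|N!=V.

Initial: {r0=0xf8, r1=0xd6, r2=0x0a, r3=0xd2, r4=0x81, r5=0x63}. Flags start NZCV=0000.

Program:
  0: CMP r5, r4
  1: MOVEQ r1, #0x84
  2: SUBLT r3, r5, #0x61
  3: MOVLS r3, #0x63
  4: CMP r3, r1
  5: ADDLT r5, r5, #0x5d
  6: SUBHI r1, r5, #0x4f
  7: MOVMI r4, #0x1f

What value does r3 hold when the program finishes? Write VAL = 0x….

VAL = 0x63

0: ✓ CMP  NZCV=1001
1: · MOVEQ
2: · SUBLT
3: ✓ MOVLS  r3←0x63
4: ✓ CMP  NZCV=1001
5: · ADDLT
6: · SUBHI
7: ✓ MOVMI  r4←0x1f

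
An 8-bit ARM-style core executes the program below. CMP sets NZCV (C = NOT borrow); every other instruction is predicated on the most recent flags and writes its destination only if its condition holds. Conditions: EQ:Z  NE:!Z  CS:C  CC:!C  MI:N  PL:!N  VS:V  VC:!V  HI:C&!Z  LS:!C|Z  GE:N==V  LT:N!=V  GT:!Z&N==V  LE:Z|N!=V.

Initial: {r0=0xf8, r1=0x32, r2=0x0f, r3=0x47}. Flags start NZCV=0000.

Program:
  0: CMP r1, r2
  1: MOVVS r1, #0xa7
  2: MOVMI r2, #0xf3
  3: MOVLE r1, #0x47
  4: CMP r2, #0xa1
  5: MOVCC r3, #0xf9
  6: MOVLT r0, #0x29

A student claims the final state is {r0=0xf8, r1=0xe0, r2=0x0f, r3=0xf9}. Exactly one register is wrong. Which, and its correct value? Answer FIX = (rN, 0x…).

FIX = (r1, 0x32)

[0] flags=0010 → (cmp)
[1] flags=0010 VS?F → skip
[2] flags=0010 MI?F → skip
[3] flags=0010 LE?F → skip
[4] flags=0000 → (cmp)
[5] flags=0000 CC?T → r3=0xf9
[6] flags=0000 LT?F → skip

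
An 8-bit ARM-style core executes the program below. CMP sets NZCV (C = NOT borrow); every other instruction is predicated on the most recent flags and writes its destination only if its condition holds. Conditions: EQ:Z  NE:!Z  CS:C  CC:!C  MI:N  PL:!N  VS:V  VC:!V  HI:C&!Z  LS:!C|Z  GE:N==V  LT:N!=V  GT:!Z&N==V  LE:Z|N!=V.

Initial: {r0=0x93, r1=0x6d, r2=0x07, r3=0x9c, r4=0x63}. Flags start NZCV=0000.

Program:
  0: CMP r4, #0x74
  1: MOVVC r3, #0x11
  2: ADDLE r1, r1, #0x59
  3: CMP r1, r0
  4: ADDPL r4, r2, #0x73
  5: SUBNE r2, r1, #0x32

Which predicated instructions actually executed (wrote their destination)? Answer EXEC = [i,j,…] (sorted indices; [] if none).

0: ✓ CMP  NZCV=1000
1: ✓ MOVVC  r3←0x11
2: ✓ ADDLE  r1←0xc6
3: ✓ CMP  NZCV=0010
4: ✓ ADDPL  r4←0x7a
5: ✓ SUBNE  r2←0x94

EXEC = [1,2,4,5]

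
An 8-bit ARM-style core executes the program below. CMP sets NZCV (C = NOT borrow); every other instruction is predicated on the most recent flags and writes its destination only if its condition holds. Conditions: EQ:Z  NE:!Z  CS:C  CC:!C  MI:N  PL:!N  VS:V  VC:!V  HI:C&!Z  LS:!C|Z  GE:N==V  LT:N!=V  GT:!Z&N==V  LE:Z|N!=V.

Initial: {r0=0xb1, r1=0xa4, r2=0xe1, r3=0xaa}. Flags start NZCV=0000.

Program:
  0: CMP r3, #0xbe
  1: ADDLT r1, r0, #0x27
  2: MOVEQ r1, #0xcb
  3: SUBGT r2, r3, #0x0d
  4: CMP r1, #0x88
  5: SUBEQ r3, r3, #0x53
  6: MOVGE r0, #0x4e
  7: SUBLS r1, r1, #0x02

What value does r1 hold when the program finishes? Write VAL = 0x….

VAL = 0xd8

[0] flags=1000 → (cmp)
[1] flags=1000 LT?T → r1=0xd8
[2] flags=1000 EQ?F → skip
[3] flags=1000 GT?F → skip
[4] flags=0010 → (cmp)
[5] flags=0010 EQ?F → skip
[6] flags=0010 GE?T → r0=0x4e
[7] flags=0010 LS?F → skip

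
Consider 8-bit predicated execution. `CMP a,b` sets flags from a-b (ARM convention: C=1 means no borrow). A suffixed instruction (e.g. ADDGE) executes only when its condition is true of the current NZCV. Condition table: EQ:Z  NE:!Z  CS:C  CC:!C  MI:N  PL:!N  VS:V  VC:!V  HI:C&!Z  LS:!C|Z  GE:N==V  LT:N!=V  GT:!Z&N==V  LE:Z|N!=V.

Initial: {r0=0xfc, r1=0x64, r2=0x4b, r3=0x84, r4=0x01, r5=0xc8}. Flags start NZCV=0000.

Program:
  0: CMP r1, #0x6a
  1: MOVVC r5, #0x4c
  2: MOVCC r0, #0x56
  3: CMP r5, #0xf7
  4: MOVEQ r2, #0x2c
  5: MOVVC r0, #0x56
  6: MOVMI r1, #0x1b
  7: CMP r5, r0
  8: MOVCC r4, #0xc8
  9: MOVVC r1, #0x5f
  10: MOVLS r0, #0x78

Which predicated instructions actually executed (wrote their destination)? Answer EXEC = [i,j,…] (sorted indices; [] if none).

0: ✓ CMP  NZCV=1000
1: ✓ MOVVC  r5←0x4c
2: ✓ MOVCC  r0←0x56
3: ✓ CMP  NZCV=0000
4: · MOVEQ
5: ✓ MOVVC  r0←0x56
6: · MOVMI
7: ✓ CMP  NZCV=1000
8: ✓ MOVCC  r4←0xc8
9: ✓ MOVVC  r1←0x5f
10: ✓ MOVLS  r0←0x78

EXEC = [1,2,5,8,9,10]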